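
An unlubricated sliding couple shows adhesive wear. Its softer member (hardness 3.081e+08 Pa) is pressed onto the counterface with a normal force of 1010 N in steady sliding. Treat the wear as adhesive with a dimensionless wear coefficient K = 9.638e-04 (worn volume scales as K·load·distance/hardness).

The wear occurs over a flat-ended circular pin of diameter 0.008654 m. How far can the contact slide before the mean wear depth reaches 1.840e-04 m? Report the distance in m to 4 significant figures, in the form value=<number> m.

Intermediates are printed rounded; all working math carries exact precision. Rounded once at the end to four significant digits.
Contact area A = π·d²/4 = π·(0.008654 m)²/4 = 5.882e-05 m².
Expressed in SI base units: W = 1010 N, H = 3.081e+08 Pa, K = 9.638e-04.
Permissible volume V_lim = h_lim·A = 1.840e-04 · 5.882e-05 = 1.082e-08 m³.
Sliding life L = V_lim·H/(K·W) = 1.082e-08 · 3.081e+08 / (9.638e-04 · 1010) = 3.426 m.

value=3.426 m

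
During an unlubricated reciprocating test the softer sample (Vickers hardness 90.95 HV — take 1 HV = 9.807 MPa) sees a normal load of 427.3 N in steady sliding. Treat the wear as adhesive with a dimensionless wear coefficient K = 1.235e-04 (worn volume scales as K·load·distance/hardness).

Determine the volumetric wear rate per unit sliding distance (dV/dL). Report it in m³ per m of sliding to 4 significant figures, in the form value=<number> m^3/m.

value=5.916e-11 m^3/m

Each operation keeps full precision, and the intermediates are shown rounded — rounded just once: four significant figures.
Hardness H = 90.95 HV × 9.807 MPa/HV = 891.9 MPa = 8.919e+08 Pa.
Restated in SI base units: W = 427.3 N, H = 8.919e+08 Pa, K = 1.235e-04.
Wear rate dV/dL = K·W/H, per unit distance: 1.235e-04 · 427.3 / 8.919e+08 = 5.916e-11 m³/m.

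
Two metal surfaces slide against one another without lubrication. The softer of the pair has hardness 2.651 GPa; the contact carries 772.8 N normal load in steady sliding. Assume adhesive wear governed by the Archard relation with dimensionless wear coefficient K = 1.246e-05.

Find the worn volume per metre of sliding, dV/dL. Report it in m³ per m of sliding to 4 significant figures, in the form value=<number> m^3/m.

value=3.632e-12 m^3/m

The computation keeps exact precision, and intermediate values are printed rounded. Rounded once at the end: 4 significant figures.
Convert: Hardness H = 2.651 GPa = 2.651e+09 Pa.
Collected in SI base units: W = 772.8 N, H = 2.651e+09 Pa, K = 1.246e-05.
Sliding wear rate dV/dL = K·W/H, per unit distance: 1.246e-05 · 772.8 / 2.651e+09 = 3.632e-12 m³/m.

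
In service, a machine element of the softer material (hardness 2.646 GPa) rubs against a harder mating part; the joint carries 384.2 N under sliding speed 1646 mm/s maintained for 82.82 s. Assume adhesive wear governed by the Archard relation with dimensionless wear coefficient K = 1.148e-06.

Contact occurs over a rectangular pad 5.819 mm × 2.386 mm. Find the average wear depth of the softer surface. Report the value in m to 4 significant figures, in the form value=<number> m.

Every step carries exact precision. Intermediate values are printed rounded — a single final rounding: 4 significant digits.
Sliding speed v = 1646 mm/s = 1.646 m/s. Sliding distance L = v·t = 1.646 m/s × 82.82 s = 136.3 m.
Hardness H = 2.646 GPa = 2.646e+09 Pa.
Pad sides 5.819 mm × 2.386 mm = 0.005819 m × 0.002386 m. Contact area A = 0.005819 m × 0.002386 m = 1.388e-05 m².
SI base units throughout: W = 384.2 N, H = 2.646e+09 Pa, K = 1.148e-06.
Archard volume V = K·W·L/H = 1.148e-06 · 384.2 · 136.3 / 2.646e+09 = 2.272e-11 m³.
Mean wear depth h = V/A = 2.272e-11 / 1.388e-05 = 1.637e-06 m.

value=1.637e-06 m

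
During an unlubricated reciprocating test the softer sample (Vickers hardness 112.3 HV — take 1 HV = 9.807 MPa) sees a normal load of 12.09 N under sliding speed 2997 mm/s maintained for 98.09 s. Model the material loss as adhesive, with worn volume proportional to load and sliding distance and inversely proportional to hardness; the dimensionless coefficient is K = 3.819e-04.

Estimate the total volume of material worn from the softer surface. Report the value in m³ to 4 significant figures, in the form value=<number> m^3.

The intermediates are printed rounded — each operation keeps exact precision — a single final rounding, at 4 significant figures.
Convert: Sliding speed v = 2997 mm/s = 2.997 m/s. Distance L = v·t = 2.997 m/s × 98.09 s = 294.0 m.
Convert: Hardness H = 112.3 HV × 9.807 MPa/HV = 1101 MPa = 1.101e+09 Pa.
Expressed in SI base units: W = 12.09 N, H = 1.101e+09 Pa, K = 3.819e-04.
Worn volume V = K·W·L/H = 3.819e-04 · 12.09 · 294.0 / 1.101e+09 = 1.232e-09 m³.

value=1.232e-09 m^3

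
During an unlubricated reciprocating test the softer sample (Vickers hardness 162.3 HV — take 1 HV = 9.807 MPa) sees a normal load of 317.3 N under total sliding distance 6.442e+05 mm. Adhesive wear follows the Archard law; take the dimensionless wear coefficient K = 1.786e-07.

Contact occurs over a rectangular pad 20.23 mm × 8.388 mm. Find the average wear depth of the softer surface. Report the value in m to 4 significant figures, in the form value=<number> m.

Each operation keeps exact precision — intermediates are displayed rounded. Rounded once at the end, at 4 significant figures.
Sliding distance L = 6.442e+05 mm = 644.2 m.
Hardness H = 162.3 HV × 9.807 MPa/HV = 1592 MPa = 1.592e+09 Pa.
Pad sides 20.23 mm × 8.388 mm = 0.02023 m × 0.008388 m. Contact area A = 0.02023 m × 0.008388 m = 1.697e-04 m².
In SI base units, W = 317.3 N, H = 1.592e+09 Pa, K = 1.786e-07.
Archard relation: V = K·W·L/H = 1.786e-07 · 317.3 · 644.2 / 1.592e+09 = 2.294e-11 m³.
Depth of wear h = V/A = 2.294e-11 / 1.697e-04 = 1.352e-07 m.

value=1.352e-07 m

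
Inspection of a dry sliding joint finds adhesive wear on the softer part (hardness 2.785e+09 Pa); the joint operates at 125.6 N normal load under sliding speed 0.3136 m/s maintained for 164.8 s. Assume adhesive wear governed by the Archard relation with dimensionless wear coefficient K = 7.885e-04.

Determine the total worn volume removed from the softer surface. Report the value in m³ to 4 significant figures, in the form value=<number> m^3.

value=1.838e-09 m^3

All working math holds exact precision. The intermediates are displayed rounded — one final rounding, at 4 significant figures.
Convert: The distance L = v·t = 0.3136 m/s × 164.8 s = 51.68 m.
Expressed in SI base units: W = 125.6 N, H = 2.785e+09 Pa, K = 7.885e-04.
Wear volume V = K·W·L/H = 7.885e-04 · 125.6 · 51.68 / 2.785e+09 = 1.838e-09 m³.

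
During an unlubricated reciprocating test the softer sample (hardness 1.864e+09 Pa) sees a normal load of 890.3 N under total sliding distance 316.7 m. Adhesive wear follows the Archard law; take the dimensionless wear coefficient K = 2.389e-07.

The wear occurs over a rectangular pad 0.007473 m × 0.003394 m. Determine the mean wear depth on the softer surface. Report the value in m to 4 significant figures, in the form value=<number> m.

Every step holds exact precision, and intermediates are displayed rounded, and rounded just once: 4 significant digits.
Convert: Contact area A = 0.007473 m × 0.003394 m = 2.536e-05 m².
Restated in SI base units: W = 890.3 N, H = 1.864e+09 Pa, K = 2.389e-07.
Archard relation: V = K·W·L/H = 2.389e-07 · 890.3 · 316.7 / 1.864e+09 = 3.614e-11 m³.
Mean wear depth h = V/A = 3.614e-11 / 2.536e-05 = 1.425e-06 m.

value=1.425e-06 m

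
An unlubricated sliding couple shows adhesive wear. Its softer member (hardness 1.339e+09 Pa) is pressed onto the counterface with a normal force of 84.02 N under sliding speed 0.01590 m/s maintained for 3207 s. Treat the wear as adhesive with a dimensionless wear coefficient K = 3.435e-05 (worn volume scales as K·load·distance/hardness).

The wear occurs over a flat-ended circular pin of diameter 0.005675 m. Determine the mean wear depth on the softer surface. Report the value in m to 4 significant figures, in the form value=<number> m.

Each operation holds full precision; intermediate values are shown rounded, and a single final rounding, at 4 significant figures.
Convert: Distance covered L = v·t = 0.01590 m/s × 3207 s = 50.99 m.
Convert: Contact area A = π·d²/4 = π·(0.005675 m)²/4 = 2.529e-05 m².
Working in SI base units: W = 84.02 N, H = 1.339e+09 Pa, K = 3.435e-05.
Archard volume V = K·W·L/H = 3.435e-05 · 84.02 · 50.99 / 1.339e+09 = 1.099e-10 m³.
Mean depth h = V/A = 1.099e-10 / 2.529e-05 = 4.345e-06 m.

value=4.345e-06 m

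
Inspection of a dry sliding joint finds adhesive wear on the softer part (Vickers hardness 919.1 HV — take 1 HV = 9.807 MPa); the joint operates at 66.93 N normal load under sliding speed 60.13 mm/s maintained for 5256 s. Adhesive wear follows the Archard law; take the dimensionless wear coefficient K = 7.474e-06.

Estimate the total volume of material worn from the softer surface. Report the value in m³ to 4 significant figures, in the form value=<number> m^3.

The intermediates are displayed rounded; all working math keeps full float precision. Rounded just once to 4 significant figures.
Sliding speed v = 60.13 mm/s = 0.06013 m/s. The distance L = v·t = 0.06013 m/s × 5256 s = 316.0 m.
Hardness H = 919.1 HV × 9.807 MPa/HV = 9014 MPa = 9.014e+09 Pa.
Restated in SI base units: W = 66.93 N, H = 9.014e+09 Pa, K = 7.474e-06.
Volume removed: V = K·W·L/H = 7.474e-06 · 66.93 · 316.0 / 9.014e+09 = 1.754e-11 m³.

value=1.754e-11 m^3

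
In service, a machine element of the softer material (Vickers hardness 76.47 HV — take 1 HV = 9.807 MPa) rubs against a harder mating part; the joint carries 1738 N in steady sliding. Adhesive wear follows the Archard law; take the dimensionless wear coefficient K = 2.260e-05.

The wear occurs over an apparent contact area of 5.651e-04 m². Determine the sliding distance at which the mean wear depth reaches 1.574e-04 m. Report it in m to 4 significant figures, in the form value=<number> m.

value=1698 m

The intermediates are shown rounded. The computation carries full precision; a single final rounding to four significant digits.
Convert: Hardness H = 76.47 HV × 9.807 MPa/HV = 749.9 MPa = 7.499e+08 Pa.
Restated in SI base units: W = 1738 N, H = 7.499e+08 Pa, K = 2.260e-05.
Allowed volume V_lim = h_lim·A = 1.574e-04 · 5.651e-04 = 8.895e-08 m³.
So the life L = V_lim·H/(K·W) = 8.895e-08 · 7.499e+08 / (2.260e-05 · 1738) = 1698 m.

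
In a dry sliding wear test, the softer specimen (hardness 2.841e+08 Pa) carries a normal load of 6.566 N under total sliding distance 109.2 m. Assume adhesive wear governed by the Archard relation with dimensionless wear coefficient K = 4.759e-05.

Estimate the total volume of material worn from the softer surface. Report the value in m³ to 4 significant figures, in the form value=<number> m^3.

value=1.201e-10 m^3

Intermediate values are shown rounded; each operation holds full float precision; one last rounding: 4 significant digits.
SI base units throughout: W = 6.566 N, H = 2.841e+08 Pa, K = 4.759e-05.
The Archard volume V = K·W·L/H = 4.759e-05 · 6.566 · 109.2 / 2.841e+08 = 1.201e-10 m³.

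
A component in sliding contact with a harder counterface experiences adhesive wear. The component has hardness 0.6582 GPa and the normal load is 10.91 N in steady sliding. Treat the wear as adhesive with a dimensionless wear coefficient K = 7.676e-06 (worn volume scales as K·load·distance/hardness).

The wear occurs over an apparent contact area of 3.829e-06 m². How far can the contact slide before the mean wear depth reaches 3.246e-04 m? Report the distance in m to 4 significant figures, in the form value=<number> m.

value=9769 m

Every step keeps full float precision — intermediates are shown rounded; rounded just once, at 4 significant figures.
Convert: Hardness H = 0.6582 GPa = 6.582e+08 Pa.
Expressed in SI base units: W = 10.91 N, H = 6.582e+08 Pa, K = 7.676e-06.
At the depth limit, V_lim = h_lim·A = 3.246e-04 · 3.829e-06 = 1.243e-09 m³.
Life L = V_lim·H/(K·W) = 1.243e-09 · 6.582e+08 / (7.676e-06 · 10.91) = 9769 m.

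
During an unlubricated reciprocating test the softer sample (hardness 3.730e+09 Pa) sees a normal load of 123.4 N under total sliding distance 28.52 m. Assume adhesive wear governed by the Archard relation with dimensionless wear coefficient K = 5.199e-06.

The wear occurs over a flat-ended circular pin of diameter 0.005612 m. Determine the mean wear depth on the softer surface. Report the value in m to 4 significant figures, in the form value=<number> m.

Intermediate values are printed rounded; all arithmetic runs at full precision. Rounded just once to 4 significant digits.
Convert: Contact area A = π·d²/4 = π·(0.005612 m)²/4 = 2.474e-05 m².
Collected in SI base units: W = 123.4 N, H = 3.730e+09 Pa, K = 5.199e-06.
By Archard's law, V = K·W·L/H = 5.199e-06 · 123.4 · 28.52 / 3.730e+09 = 4.905e-12 m³.
Depth h = V/A = 4.905e-12 / 2.474e-05 = 1.983e-07 m.

value=1.983e-07 m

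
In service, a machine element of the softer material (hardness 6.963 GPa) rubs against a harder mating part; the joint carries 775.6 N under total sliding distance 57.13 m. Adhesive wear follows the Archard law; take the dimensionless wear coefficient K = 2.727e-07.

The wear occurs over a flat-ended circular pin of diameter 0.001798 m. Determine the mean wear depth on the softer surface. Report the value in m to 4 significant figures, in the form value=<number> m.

Quoted intermediates are rounded. Every step runs at full precision; one final rounding: four significant figures.
Hardness H = 6.963 GPa = 6.963e+09 Pa.
Contact area A = π·d²/4 = π·(0.001798 m)²/4 = 2.539e-06 m².
SI base units throughout: W = 775.6 N, H = 6.963e+09 Pa, K = 2.727e-07.
Archard volume V = K·W·L/H = 2.727e-07 · 775.6 · 57.13 / 6.963e+09 = 1.735e-12 m³.
Depth of wear h = V/A = 1.735e-12 / 2.539e-06 = 6.835e-07 m.

value=6.835e-07 m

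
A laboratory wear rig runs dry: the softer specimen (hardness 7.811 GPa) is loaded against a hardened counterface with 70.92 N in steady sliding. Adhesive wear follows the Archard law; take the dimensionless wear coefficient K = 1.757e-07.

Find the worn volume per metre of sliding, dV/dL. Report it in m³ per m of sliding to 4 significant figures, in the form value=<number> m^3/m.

The intermediates are printed rounded; the algebra holds full precision — a single final rounding: 4 significant figures.
Hardness H = 7.811 GPa = 7.811e+09 Pa.
Restated in SI base units: W = 70.92 N, H = 7.811e+09 Pa, K = 1.757e-07.
Wear rate dV/dL = K·W/H — distance-free: 1.757e-07 · 70.92 / 7.811e+09 = 1.595e-15 m³/m.

value=1.595e-15 m^3/m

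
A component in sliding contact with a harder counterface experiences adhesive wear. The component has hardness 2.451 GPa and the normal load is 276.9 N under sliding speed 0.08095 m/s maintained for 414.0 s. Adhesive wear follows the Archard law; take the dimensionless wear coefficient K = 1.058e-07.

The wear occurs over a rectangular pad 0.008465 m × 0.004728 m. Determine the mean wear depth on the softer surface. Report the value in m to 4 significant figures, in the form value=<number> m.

value=1.001e-08 m

The intermediates are printed rounded, and every step maintains full float precision; a single final rounding: four significant digits.
Convert: Path length L = v·t = 0.08095 m/s × 414.0 s = 33.51 m.
Convert: Hardness H = 2.451 GPa = 2.451e+09 Pa.
Convert: Contact area A = 0.008465 m × 0.004728 m = 4.002e-05 m².
Collected in SI base units: W = 276.9 N, H = 2.451e+09 Pa, K = 1.058e-07.
By Archard's law, V = K·W·L/H = 1.058e-07 · 276.9 · 33.51 / 2.451e+09 = 4.006e-13 m³.
Depth of wear h = V/A = 4.006e-13 / 4.002e-05 = 1.001e-08 m.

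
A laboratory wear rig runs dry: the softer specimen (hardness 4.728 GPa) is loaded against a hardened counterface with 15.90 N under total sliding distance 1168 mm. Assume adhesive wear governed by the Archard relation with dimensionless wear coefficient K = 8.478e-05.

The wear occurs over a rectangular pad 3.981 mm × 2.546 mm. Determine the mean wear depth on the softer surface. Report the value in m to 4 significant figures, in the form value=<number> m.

value=3.286e-08 m

Intermediate values are displayed rounded; each operation runs at full precision, and one final rounding to 4 significant figures.
Convert: Sliding distance L = 1168 mm = 1.168 m.
Convert: Hardness H = 4.728 GPa = 4.728e+09 Pa.
Convert: Pad sides 3.981 mm × 2.546 mm = 0.003981 m × 0.002546 m. Contact area A = 0.003981 m × 0.002546 m = 1.014e-05 m².
In SI base units: W = 15.90 N, H = 4.728e+09 Pa, K = 8.478e-05.
Archard relation: V = K·W·L/H = 8.478e-05 · 15.90 · 1.168 / 4.728e+09 = 3.330e-13 m³.
Depth of wear h = V/A = 3.330e-13 / 1.014e-05 = 3.286e-08 m.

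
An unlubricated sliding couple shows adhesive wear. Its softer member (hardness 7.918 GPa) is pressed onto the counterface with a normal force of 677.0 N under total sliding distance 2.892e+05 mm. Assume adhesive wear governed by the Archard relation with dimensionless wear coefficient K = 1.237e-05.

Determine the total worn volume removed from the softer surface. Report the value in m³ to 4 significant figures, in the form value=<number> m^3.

value=3.059e-10 m^3

Every step runs at full float precision. Shown intermediates are rounded, and one last rounding to four significant figures.
Total distance L = 2.892e+05 mm = 289.2 m.
Hardness H = 7.918 GPa = 7.918e+09 Pa.
In SI base units: W = 677.0 N, H = 7.918e+09 Pa, K = 1.237e-05.
By Archard's law, V = K·W·L/H = 1.237e-05 · 677.0 · 289.2 / 7.918e+09 = 3.059e-10 m³.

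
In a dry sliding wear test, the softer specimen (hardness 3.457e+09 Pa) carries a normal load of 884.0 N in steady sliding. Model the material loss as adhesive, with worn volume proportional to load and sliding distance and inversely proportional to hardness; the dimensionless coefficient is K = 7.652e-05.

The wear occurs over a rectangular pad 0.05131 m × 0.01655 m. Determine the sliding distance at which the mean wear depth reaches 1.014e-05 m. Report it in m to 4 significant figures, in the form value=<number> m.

value=440.1 m

All working math keeps full precision — intermediates are printed rounded. Rounded once at the end to four significant figures.
Contact area A = 0.05131 m × 0.01655 m = 8.492e-04 m².
Expressed in SI base units: W = 884.0 N, H = 3.457e+09 Pa, K = 7.652e-05.
Wearable volume V_lim = h_lim·A = 1.014e-05 · 8.492e-04 = 8.611e-09 m³.
Life L = V_lim·H/(K·W) = 8.611e-09 · 3.457e+09 / (7.652e-05 · 884.0) = 440.1 m.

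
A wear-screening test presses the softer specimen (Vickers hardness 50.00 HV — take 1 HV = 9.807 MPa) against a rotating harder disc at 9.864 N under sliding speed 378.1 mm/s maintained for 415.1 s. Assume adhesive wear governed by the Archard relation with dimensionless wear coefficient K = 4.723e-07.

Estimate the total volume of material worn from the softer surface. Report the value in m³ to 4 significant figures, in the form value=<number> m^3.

value=1.491e-12 m^3

Shown intermediates are rounded; the computation keeps full float precision — a lone final rounding, at four significant digits.
Sliding speed v = 378.1 mm/s = 0.3781 m/s. Sliding distance L = v·t = 0.3781 m/s × 415.1 s = 156.9 m.
Hardness H = 50.00 HV × 9.807 MPa/HV = 490.4 MPa = 4.904e+08 Pa.
Restated in SI base units: W = 9.864 N, H = 4.904e+08 Pa, K = 4.723e-07.
Volume removed: V = K·W·L/H = 4.723e-07 · 9.864 · 156.9 / 4.904e+08 = 1.491e-12 m³.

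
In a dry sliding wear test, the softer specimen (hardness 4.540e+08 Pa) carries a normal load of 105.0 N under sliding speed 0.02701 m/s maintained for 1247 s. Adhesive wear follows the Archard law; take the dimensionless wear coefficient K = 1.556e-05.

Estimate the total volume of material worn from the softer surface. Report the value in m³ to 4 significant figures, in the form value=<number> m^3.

Intermediates appear rounded, and the computation maintains full precision. Rounded just once: 4 significant figures.
The distance L = v·t = 0.02701 m/s × 1247 s = 33.68 m.
As SI base values: W = 105.0 N, H = 4.540e+08 Pa, K = 1.556e-05.
Archard relation: V = K·W·L/H = 1.556e-05 · 105.0 · 33.68 / 4.540e+08 = 1.212e-10 m³.

value=1.212e-10 m^3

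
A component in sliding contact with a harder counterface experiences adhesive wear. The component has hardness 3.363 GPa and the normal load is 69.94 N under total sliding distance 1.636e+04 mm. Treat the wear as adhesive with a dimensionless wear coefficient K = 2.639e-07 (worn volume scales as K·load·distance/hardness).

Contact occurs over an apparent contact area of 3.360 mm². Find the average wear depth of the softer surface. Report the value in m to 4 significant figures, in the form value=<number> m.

The intermediates are displayed rounded, and all arithmetic runs at full float precision; a single final rounding: 4 significant digits.
Distance L = 1.636e+04 mm = 16.36 m.
Hardness H = 3.363 GPa = 3.363e+09 Pa.
Contact area A = 3.360 mm² = 3.360e-06 m².
Expressed in SI base units: W = 69.94 N, H = 3.363e+09 Pa, K = 2.639e-07.
By Archard's law, V = K·W·L/H = 2.639e-07 · 69.94 · 16.36 / 3.363e+09 = 8.979e-14 m³.
Depth h = V/A = 8.979e-14 / 3.360e-06 = 2.672e-08 m.

value=2.672e-08 m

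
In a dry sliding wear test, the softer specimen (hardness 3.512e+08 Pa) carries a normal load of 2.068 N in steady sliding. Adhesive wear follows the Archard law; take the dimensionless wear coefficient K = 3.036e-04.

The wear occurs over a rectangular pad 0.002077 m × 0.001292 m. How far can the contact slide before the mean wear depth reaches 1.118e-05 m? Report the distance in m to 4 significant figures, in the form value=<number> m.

Every step holds full precision — quoted intermediates are rounded, and a single final rounding: four significant figures.
Convert: Contact area A = 0.002077 m × 0.001292 m = 2.683e-06 m².
Working in SI base units: W = 2.068 N, H = 3.512e+08 Pa, K = 3.036e-04.
Wearable volume V_lim = h_lim·A = 1.118e-05 · 2.683e-06 = 3.000e-11 m³.
Inverting, life L = V_lim·H/(K·W) = 3.000e-11 · 3.512e+08 / (3.036e-04 · 2.068) = 16.78 m.

value=16.78 m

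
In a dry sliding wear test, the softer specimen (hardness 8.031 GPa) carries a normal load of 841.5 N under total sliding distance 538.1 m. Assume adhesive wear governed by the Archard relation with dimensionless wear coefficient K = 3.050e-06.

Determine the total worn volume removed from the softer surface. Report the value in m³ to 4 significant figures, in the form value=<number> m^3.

Intermediates appear rounded — all working math runs at full float precision; rounded once at the end to four significant digits.
Hardness H = 8.031 GPa = 8.031e+09 Pa.
Expressed in SI base units: W = 841.5 N, H = 8.031e+09 Pa, K = 3.050e-06.
Archard volume V = K·W·L/H = 3.050e-06 · 841.5 · 538.1 / 8.031e+09 = 1.720e-10 m³.

value=1.720e-10 m^3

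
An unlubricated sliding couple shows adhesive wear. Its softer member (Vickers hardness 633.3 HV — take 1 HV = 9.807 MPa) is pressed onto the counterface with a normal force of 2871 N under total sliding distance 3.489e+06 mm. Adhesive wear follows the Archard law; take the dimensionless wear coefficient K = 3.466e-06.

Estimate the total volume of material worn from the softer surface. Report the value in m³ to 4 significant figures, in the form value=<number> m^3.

value=5.590e-09 m^3

Each operation runs at full float precision — intermediates are printed rounded. Rounded just once to four significant digits.
Convert: Distance L = 3.489e+06 mm = 3489 m.
Convert: Hardness H = 633.3 HV × 9.807 MPa/HV = 6211 MPa = 6.211e+09 Pa.
Expressed in SI base units: W = 2871 N, H = 6.211e+09 Pa, K = 3.466e-06.
Archard relation: V = K·W·L/H = 3.466e-06 · 2871 · 3489 / 6.211e+09 = 5.590e-09 m³.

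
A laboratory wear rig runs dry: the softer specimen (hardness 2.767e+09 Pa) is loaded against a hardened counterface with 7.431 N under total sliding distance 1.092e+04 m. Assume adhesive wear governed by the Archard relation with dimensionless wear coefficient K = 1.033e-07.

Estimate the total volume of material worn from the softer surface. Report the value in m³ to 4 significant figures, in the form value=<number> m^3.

value=3.029e-12 m^3

Every step carries full float precision; intermediates are printed rounded, and one final rounding: 4 significant digits.
In SI base units: W = 7.431 N, H = 2.767e+09 Pa, K = 1.033e-07.
Archard volume V = K·W·L/H = 1.033e-07 · 7.431 · 1.092e+04 / 2.767e+09 = 3.029e-12 m³.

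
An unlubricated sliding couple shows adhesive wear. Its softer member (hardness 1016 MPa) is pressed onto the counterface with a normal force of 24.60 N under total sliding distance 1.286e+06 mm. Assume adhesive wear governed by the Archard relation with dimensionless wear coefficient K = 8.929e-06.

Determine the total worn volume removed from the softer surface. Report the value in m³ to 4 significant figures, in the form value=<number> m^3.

Each operation keeps full float precision. Quoted intermediates are rounded; one last rounding: four significant figures.
The distance L = 1.286e+06 mm = 1286 m.
Hardness H = 1016 MPa = 1.016e+09 Pa.
In SI base units: W = 24.60 N, H = 1.016e+09 Pa, K = 8.929e-06.
Wear volume V = K·W·L/H = 8.929e-06 · 24.60 · 1286 / 1.016e+09 = 2.780e-10 m³.

value=2.780e-10 m^3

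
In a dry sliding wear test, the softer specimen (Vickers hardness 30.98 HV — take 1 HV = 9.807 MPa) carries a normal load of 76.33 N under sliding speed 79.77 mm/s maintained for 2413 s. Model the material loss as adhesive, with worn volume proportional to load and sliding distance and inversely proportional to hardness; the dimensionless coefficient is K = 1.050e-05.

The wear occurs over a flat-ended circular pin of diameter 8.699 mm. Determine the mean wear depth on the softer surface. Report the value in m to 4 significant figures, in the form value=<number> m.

The algebra maintains full float precision; the intermediates are shown rounded, and rounded once at the end: four significant digits.
Convert: Sliding speed v = 79.77 mm/s = 0.07977 m/s. The distance L = v·t = 0.07977 m/s × 2413 s = 192.5 m.
Convert: Hardness H = 30.98 HV × 9.807 MPa/HV = 303.8 MPa = 3.038e+08 Pa.
Convert: Pin diameter d = 8.699 mm = 0.008699 m. Contact area A = π·d²/4 = π·(0.008699 m)²/4 = 5.943e-05 m².
Restated in SI base units: W = 76.33 N, H = 3.038e+08 Pa, K = 1.050e-05.
Wear volume V = K·W·L/H = 1.050e-05 · 76.33 · 192.5 / 3.038e+08 = 5.078e-10 m³.
Depth h = V/A = 5.078e-10 / 5.943e-05 = 8.543e-06 m.

value=8.543e-06 m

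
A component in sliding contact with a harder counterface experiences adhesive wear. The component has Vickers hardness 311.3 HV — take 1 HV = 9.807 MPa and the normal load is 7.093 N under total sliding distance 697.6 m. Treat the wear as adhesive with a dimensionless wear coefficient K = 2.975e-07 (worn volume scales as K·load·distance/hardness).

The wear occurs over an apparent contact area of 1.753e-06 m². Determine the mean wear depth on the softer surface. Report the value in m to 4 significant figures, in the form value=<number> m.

Intermediate values are shown rounded. All working math carries full precision; one last rounding, at four significant figures.
Hardness H = 311.3 HV × 9.807 MPa/HV = 3053 MPa = 3.053e+09 Pa.
Restated in SI base units: W = 7.093 N, H = 3.053e+09 Pa, K = 2.975e-07.
Worn volume V = K·W·L/H = 2.975e-07 · 7.093 · 697.6 / 3.053e+09 = 4.822e-13 m³.
Depth h = V/A = 4.822e-13 / 1.753e-06 = 2.751e-07 m.

value=2.751e-07 m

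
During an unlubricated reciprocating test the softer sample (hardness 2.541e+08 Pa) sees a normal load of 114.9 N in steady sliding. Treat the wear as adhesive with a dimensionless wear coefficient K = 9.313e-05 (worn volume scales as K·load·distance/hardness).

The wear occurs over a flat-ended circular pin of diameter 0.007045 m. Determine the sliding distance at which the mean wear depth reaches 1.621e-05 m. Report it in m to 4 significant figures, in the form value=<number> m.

The computation holds exact precision; intermediate values are displayed rounded; one last rounding to 4 significant figures.
Convert: Contact area A = π·d²/4 = π·(0.007045 m)²/4 = 3.898e-05 m².
As SI base values: W = 114.9 N, H = 2.541e+08 Pa, K = 9.313e-05.
Volume at the limit: V_lim = h_lim·A = 1.621e-05 · 3.898e-05 = 6.319e-10 m³.
So the life L = V_lim·H/(K·W) = 6.319e-10 · 2.541e+08 / (9.313e-05 · 114.9) = 15.00 m.

value=15.00 m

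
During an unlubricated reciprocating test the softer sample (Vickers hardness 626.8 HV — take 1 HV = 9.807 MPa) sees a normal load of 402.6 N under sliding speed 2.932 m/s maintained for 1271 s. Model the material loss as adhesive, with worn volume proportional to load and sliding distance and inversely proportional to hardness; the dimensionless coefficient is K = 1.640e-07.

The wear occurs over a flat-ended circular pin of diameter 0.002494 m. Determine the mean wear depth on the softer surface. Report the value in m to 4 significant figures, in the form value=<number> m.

Displayed values are rounded — all arithmetic runs at exact precision; rounded just once: four significant figures.
Distance L = v·t = 2.932 m/s × 1271 s = 3727 m.
Hardness H = 626.8 HV × 9.807 MPa/HV = 6147 MPa = 6.147e+09 Pa.
Contact area A = π·d²/4 = π·(0.002494 m)²/4 = 4.885e-06 m².
In SI base units, W = 402.6 N, H = 6.147e+09 Pa, K = 1.640e-07.
By Archard's law, V = K·W·L/H = 1.640e-07 · 402.6 · 3727 / 6.147e+09 = 4.003e-11 m³.
Depth of wear h = V/A = 4.003e-11 / 4.885e-06 = 8.194e-06 m.

value=8.194e-06 m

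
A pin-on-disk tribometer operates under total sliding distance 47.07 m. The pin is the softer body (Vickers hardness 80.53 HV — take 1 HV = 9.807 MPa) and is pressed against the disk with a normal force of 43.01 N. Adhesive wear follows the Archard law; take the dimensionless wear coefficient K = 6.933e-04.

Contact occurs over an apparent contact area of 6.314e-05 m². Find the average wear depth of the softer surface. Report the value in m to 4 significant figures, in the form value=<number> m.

Intermediate values are displayed rounded, and the algebra maintains full precision. Rounded just once: 4 significant figures.
Hardness H = 80.53 HV × 9.807 MPa/HV = 789.8 MPa = 7.898e+08 Pa.
Restated in SI base units: W = 43.01 N, H = 7.898e+08 Pa, K = 6.933e-04.
Wear volume V = K·W·L/H = 6.933e-04 · 43.01 · 47.07 / 7.898e+08 = 1.777e-09 m³.
Depth of wear h = V/A = 1.777e-09 / 6.314e-05 = 2.815e-05 m.

value=2.815e-05 m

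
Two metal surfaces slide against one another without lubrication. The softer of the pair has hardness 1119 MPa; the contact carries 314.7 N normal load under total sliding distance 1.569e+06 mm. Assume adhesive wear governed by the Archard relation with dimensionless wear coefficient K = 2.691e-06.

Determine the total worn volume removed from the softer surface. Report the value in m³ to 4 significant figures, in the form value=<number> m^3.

Printed values are rounded. All arithmetic maintains exact precision, and one last rounding to four significant figures.
Convert: Distance covered L = 1.569e+06 mm = 1569 m.
Convert: Hardness H = 1119 MPa = 1.119e+09 Pa.
SI base units throughout: W = 314.7 N, H = 1.119e+09 Pa, K = 2.691e-06.
The Archard volume V = K·W·L/H = 2.691e-06 · 314.7 · 1569 / 1.119e+09 = 1.187e-09 m³.

value=1.187e-09 m^3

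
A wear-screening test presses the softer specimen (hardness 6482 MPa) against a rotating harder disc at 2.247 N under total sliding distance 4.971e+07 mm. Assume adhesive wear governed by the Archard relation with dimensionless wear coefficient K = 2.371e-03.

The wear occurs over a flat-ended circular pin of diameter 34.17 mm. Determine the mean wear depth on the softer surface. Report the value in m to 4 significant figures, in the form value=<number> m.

Intermediates are printed rounded. The computation maintains exact precision, and a lone final rounding, at four significant figures.
Convert: Distance L = 4.971e+07 mm = 4.971e+04 m.
Convert: Hardness H = 6482 MPa = 6.482e+09 Pa.
Convert: Pin diameter d = 34.17 mm = 0.03417 m. Contact area A = π·d²/4 = π·(0.03417 m)²/4 = 9.170e-04 m².
As SI base values: W = 2.247 N, H = 6.482e+09 Pa, K = 2.371e-03.
Apply Archard: V = K·W·L/H = 2.371e-03 · 2.247 · 4.971e+04 / 6.482e+09 = 4.086e-08 m³.
Mean depth h = V/A = 4.086e-08 / 9.170e-04 = 4.455e-05 m.

value=4.455e-05 m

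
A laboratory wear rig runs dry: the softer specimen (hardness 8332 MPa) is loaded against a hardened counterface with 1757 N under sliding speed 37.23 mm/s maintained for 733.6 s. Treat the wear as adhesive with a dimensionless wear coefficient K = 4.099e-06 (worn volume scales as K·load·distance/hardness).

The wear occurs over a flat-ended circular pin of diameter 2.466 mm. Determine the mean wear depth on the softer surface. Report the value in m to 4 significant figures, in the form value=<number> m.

Intermediate values appear rounded, and each operation maintains full precision — one last rounding to 4 significant figures.
Convert: Sliding speed v = 37.23 mm/s = 0.03723 m/s. Total distance L = v·t = 0.03723 m/s × 733.6 s = 27.31 m.
Convert: Hardness H = 8332 MPa = 8.332e+09 Pa.
Convert: Pin diameter d = 2.466 mm = 0.002466 m. Contact area A = π·d²/4 = π·(0.002466 m)²/4 = 4.776e-06 m².
In SI base units: W = 1757 N, H = 8.332e+09 Pa, K = 4.099e-06.
Worn volume V = K·W·L/H = 4.099e-06 · 1757 · 27.31 / 8.332e+09 = 2.361e-11 m³.
Average depth h = V/A = 2.361e-11 / 4.776e-06 = 4.943e-06 m.

value=4.943e-06 m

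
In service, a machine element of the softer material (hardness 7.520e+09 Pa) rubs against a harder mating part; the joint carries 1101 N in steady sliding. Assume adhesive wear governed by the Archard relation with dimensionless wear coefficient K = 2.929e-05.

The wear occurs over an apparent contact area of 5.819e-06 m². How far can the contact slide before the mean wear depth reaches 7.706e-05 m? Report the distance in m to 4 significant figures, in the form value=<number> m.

value=104.6 m

Intermediates appear rounded; each operation holds exact precision — a lone final rounding, at four significant figures.
In SI base units, W = 1101 N, H = 7.520e+09 Pa, K = 2.929e-05.
At the depth limit, V_lim = h_lim·A = 7.706e-05 · 5.819e-06 = 4.484e-10 m³.
Sliding life L = V_lim·H/(K·W) = 4.484e-10 · 7.520e+09 / (2.929e-05 · 1101) = 104.6 m.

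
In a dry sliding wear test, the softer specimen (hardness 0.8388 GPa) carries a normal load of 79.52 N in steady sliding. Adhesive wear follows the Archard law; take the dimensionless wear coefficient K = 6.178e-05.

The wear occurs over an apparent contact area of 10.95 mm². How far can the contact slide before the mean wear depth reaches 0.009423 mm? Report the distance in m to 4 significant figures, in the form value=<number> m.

All working math maintains full float precision — intermediates are printed rounded — rounded just once: four significant figures.
Convert: Hardness H = 0.8388 GPa = 8.388e+08 Pa.
Convert: Contact area A = 10.95 mm² = 1.095e-05 m².
Convert: Depth limit h_lim = 0.009423 mm = 9.423e-06 m.
SI base units throughout: W = 79.52 N, H = 8.388e+08 Pa, K = 6.178e-05.
At the depth limit, V_lim = h_lim·A = 9.423e-06 · 1.095e-05 = 1.032e-10 m³.
Life L = V_lim·H/(K·W) = 1.032e-10 · 8.388e+08 / (6.178e-05 · 79.52) = 17.62 m.

value=17.62 m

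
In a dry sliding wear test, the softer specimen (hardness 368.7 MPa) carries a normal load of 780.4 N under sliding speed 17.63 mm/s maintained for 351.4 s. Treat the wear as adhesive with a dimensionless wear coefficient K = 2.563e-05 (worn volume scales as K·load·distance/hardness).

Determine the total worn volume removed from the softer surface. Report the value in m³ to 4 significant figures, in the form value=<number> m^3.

value=3.361e-10 m^3

All arithmetic maintains full precision — intermediate values appear rounded; one final rounding to 4 significant figures.
Sliding speed v = 17.63 mm/s = 0.01763 m/s. Path length L = v·t = 0.01763 m/s × 351.4 s = 6.195 m.
Hardness H = 368.7 MPa = 3.687e+08 Pa.
Expressed in SI base units: W = 780.4 N, H = 3.687e+08 Pa, K = 2.563e-05.
Apply Archard: V = K·W·L/H = 2.563e-05 · 780.4 · 6.195 / 3.687e+08 = 3.361e-10 m³.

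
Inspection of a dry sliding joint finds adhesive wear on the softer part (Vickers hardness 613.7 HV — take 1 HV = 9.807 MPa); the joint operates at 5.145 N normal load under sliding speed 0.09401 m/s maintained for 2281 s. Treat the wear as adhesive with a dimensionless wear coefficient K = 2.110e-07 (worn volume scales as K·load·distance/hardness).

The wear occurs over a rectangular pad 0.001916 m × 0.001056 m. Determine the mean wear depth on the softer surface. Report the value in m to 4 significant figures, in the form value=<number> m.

Printed values are rounded. All arithmetic carries exact precision — rounded once at the end: four significant digits.
Total distance L = v·t = 0.09401 m/s × 2281 s = 214.4 m.
Hardness H = 613.7 HV × 9.807 MPa/HV = 6019 MPa = 6.019e+09 Pa.
Contact area A = 0.001916 m × 0.001056 m = 2.023e-06 m².
Restated in SI base units: W = 5.145 N, H = 6.019e+09 Pa, K = 2.110e-07.
The Archard volume V = K·W·L/H = 2.110e-07 · 5.145 · 214.4 / 6.019e+09 = 3.868e-14 m³.
Wear depth h = V/A = 3.868e-14 / 2.023e-06 = 1.912e-08 m.

value=1.912e-08 m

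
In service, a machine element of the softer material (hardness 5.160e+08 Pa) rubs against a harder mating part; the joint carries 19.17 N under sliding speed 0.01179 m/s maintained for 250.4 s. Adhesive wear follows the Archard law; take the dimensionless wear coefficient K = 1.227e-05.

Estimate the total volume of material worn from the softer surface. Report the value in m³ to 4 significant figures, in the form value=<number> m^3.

Quoted intermediates are rounded; the algebra holds full float precision — one last rounding: 4 significant figures.
Convert: Total distance L = v·t = 0.01179 m/s × 250.4 s = 2.952 m.
Expressed in SI base units: W = 19.17 N, H = 5.160e+08 Pa, K = 1.227e-05.
The Archard volume V = K·W·L/H = 1.227e-05 · 19.17 · 2.952 / 5.160e+08 = 1.346e-12 m³.

value=1.346e-12 m^3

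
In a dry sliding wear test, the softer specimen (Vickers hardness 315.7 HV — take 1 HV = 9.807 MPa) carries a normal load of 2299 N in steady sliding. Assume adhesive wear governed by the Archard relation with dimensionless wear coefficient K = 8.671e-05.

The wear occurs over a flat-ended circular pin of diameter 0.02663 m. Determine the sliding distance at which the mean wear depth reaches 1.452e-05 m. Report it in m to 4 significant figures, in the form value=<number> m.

The algebra holds exact precision; intermediate values appear rounded, and a lone final rounding: four significant figures.
Convert: Hardness H = 315.7 HV × 9.807 MPa/HV = 3096 MPa = 3.096e+09 Pa.
Convert: Contact area A = π·d²/4 = π·(0.02663 m)²/4 = 5.570e-04 m².
In SI base units: W = 2299 N, H = 3.096e+09 Pa, K = 8.671e-05.
Allowed volume V_lim = h_lim·A = 1.452e-05 · 5.570e-04 = 8.087e-09 m³.
Sliding life L = V_lim·H/(K·W) = 8.087e-09 · 3.096e+09 / (8.671e-05 · 2299) = 125.6 m.

value=125.6 m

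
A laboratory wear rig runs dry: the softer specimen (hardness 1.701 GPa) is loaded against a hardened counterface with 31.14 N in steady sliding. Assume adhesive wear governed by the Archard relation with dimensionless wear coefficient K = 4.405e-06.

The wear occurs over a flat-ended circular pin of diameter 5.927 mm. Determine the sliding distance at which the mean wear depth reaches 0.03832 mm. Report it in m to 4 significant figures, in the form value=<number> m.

value=1.311e+04 m

Each operation keeps full float precision, and shown intermediates are rounded; one last rounding, at 4 significant digits.
Hardness H = 1.701 GPa = 1.701e+09 Pa.
Pin diameter d = 5.927 mm = 0.005927 m. Contact area A = π·d²/4 = π·(0.005927 m)²/4 = 2.759e-05 m².
Depth limit h_lim = 0.03832 mm = 3.832e-05 m.
Restated in SI base units: W = 31.14 N, H = 1.701e+09 Pa, K = 4.405e-06.
Limit volume V_lim = h_lim·A = 3.832e-05 · 2.759e-05 = 1.057e-09 m³.
Life L = V_lim·H/(K·W) = 1.057e-09 · 1.701e+09 / (4.405e-06 · 31.14) = 1.311e+04 m.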